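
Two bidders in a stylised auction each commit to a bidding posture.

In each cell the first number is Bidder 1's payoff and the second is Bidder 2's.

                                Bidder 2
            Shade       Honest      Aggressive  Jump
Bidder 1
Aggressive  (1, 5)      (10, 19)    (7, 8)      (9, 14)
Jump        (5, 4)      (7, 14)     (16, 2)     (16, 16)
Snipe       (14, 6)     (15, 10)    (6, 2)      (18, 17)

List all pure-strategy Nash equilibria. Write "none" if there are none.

The unique pure-strategy Nash equilibrium is (Snipe, Jump).

(Aggressive, Shade): Bidder 1 can switch to Jump (1 → 5). Not NE.
(Aggressive, Honest): Bidder 1 can switch to Snipe (10 → 15). Not NE.
(Aggressive, Aggressive): Bidder 1 can switch to Jump (7 → 16). Not NE.
(Aggressive, Jump): Bidder 1 can switch to Jump (9 → 16). Not NE.
(Jump, Shade): Bidder 1 can switch to Snipe (5 → 14). Not NE.
(Jump, Honest): Bidder 1 can switch to Aggressive (7 → 10). Not NE.
(Snipe, Jump): Bidder 1 gets 18, best alternative 16; Bidder 2 gets 17, best alternative 10. No profitable deviation — NE.
(The remaining 5 profiles each have a profitable deviation by the same check.)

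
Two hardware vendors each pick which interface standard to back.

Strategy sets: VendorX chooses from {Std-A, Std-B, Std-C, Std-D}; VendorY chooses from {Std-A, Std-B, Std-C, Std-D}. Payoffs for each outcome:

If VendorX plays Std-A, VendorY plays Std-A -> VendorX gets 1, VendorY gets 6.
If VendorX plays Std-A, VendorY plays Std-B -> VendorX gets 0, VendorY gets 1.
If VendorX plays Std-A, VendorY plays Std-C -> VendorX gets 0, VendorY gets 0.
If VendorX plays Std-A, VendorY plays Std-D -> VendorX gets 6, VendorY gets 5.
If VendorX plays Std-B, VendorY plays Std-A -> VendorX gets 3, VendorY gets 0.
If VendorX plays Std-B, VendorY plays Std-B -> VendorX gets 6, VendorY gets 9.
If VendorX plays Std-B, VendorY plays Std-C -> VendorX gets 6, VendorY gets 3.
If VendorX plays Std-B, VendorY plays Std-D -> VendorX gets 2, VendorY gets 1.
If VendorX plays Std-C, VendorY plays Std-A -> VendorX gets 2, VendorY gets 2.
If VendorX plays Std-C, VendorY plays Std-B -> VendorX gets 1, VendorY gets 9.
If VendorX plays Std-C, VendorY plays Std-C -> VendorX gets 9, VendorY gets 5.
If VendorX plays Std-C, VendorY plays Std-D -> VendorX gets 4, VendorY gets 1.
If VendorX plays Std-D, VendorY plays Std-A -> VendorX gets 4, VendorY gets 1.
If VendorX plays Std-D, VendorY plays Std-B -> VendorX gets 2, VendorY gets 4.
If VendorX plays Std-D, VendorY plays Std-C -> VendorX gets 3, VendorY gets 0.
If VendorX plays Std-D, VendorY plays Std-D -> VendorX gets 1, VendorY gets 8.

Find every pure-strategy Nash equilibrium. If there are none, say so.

(Std-B, Std-B)

VendorX against Std-A: payoffs 1, 3, 2, 4 → best response Std-D.
VendorX against Std-B: payoffs 0, 6, 1, 2 → best response Std-B.
VendorX against Std-C: payoffs 0, 6, 9, 3 → best response Std-C.
VendorX against Std-D: payoffs 6, 2, 4, 1 → best response Std-A.
VendorY against Std-A: payoffs 6, 1, 0, 5 → best response Std-A.
VendorY against Std-B: payoffs 0, 9, 3, 1 → best response Std-B.
VendorY against Std-C: payoffs 2, 9, 5, 1 → best response Std-B.
VendorY against Std-D: payoffs 1, 4, 0, 8 → best response Std-D.
Mutual best responses: (Std-B, Std-B).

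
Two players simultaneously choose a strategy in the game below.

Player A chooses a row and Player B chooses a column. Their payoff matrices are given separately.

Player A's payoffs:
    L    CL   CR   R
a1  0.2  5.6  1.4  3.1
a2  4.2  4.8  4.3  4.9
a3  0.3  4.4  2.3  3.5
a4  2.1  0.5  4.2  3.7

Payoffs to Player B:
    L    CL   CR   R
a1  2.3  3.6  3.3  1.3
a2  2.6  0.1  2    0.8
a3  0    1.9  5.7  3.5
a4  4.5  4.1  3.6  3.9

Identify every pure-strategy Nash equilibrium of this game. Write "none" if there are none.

(a1, CL), (a2, L)

Player A against L: payoffs 0.2, 4.2, 0.3, 2.1 → best response a2.
Player A against CL: payoffs 5.6, 4.8, 4.4, 0.5 → best response a1.
Player A against CR: payoffs 1.4, 4.3, 2.3, 4.2 → best response a2.
Player A against R: payoffs 3.1, 4.9, 3.5, 3.7 → best response a2.
Player B against a1: payoffs 2.3, 3.6, 3.3, 1.3 → best response CL.
Player B against a2: payoffs 2.6, 0.1, 2, 0.8 → best response L.
Player B against a3: payoffs 0, 1.9, 5.7, 3.5 → best response CR.
Player B against a4: payoffs 4.5, 4.1, 3.6, 3.9 → best response L.
Mutual best responses: (a1, CL); (a2, L).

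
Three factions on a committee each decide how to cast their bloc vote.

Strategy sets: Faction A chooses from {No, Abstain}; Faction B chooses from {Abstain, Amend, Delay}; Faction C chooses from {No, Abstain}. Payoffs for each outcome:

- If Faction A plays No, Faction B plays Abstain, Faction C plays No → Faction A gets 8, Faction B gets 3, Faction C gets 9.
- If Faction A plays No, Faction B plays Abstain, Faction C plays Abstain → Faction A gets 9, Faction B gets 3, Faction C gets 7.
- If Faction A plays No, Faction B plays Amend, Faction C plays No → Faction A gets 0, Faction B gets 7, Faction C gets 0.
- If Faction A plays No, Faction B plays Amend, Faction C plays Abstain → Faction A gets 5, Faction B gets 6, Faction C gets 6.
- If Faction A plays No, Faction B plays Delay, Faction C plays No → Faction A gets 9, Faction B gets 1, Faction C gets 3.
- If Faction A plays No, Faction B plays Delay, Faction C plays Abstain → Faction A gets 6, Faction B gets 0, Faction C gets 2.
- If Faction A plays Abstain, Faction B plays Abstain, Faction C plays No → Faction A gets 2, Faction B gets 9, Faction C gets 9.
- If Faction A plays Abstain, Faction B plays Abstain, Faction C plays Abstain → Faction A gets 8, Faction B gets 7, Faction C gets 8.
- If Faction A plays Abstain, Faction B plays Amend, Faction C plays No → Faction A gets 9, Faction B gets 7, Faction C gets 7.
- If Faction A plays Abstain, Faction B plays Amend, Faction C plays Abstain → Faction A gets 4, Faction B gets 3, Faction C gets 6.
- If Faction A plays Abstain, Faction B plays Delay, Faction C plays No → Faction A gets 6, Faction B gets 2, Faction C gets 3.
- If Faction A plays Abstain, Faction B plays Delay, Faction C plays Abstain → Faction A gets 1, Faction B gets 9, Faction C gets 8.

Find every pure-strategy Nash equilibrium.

Faction A against (Abstain, No): payoffs 8, 2 → best response No.
Faction A against (Abstain, Abstain): payoffs 9, 8 → best response No.
Faction A against (Amend, No): payoffs 0, 9 → best response Abstain.
Faction A against (Amend, Abstain): payoffs 5, 4 → best response No.
Faction A against (Delay, No): payoffs 9, 6 → best response No.
Faction A against (Delay, Abstain): payoffs 6, 1 → best response No.
Faction B against (No, No): payoffs 3, 7, 1 → best response Amend.
Faction B against (No, Abstain): payoffs 3, 6, 0 → best response Amend.
Faction B against (Abstain, No): payoffs 9, 7, 2 → best response Abstain.
Faction B against (Abstain, Abstain): payoffs 7, 3, 9 → best response Delay.
Faction C against (No, Abstain): payoffs 9, 7 → best response No.
Faction C against (No, Amend): payoffs 0, 6 → best response Abstain.
Faction C against (No, Delay): payoffs 3, 2 → best response No.
Faction C against (Abstain, Abstain): payoffs 9, 8 → best response No.
Faction C against (Abstain, Amend): payoffs 7, 6 → best response No.
Faction C against (Abstain, Delay): payoffs 3, 8 → best response Abstain.
Mutual best responses: (No, Amend, Abstain).

(No, Amend, Abstain)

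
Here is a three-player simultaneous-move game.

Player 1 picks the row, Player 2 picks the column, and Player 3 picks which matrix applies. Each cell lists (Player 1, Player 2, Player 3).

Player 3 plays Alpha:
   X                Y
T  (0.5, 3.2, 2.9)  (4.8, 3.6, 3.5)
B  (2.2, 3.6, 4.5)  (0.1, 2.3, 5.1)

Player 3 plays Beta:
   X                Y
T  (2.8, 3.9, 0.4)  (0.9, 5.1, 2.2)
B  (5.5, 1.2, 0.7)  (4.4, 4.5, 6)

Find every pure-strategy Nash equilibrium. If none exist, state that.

(T, X, Alpha): Player 1 can switch to B (0.5 → 2.2). Not NE.
(T, X, Beta): Player 1 can switch to B (2.8 → 5.5). Not NE.
(T, Y, Alpha): Player 1 gets 4.8, best alternative 0.1; Player 2 gets 3.6, best alternative 3.2; Player 3 gets 3.5, best alternative 2.2. No profitable deviation — NE.
(T, Y, Beta): Player 1 can switch to B (0.9 → 4.4). Not NE.
(B, X, Alpha): Player 1 gets 2.2, best alternative 0.5; Player 2 gets 3.6, best alternative 2.3; Player 3 gets 4.5, best alternative 0.7. No profitable deviation — NE.
(B, X, Beta): Player 2 can switch to Y (1.2 → 4.5). Not NE.
(B, Y, Alpha): Player 1 can switch to T (0.1 → 4.8). Not NE.
(B, Y, Beta): Player 1 gets 4.4, best alternative 0.9; Player 2 gets 4.5, best alternative 1.2; Player 3 gets 6, best alternative 5.1. No profitable deviation — NE.

(T, Y, Alpha) and (B, X, Alpha) and (B, Y, Beta)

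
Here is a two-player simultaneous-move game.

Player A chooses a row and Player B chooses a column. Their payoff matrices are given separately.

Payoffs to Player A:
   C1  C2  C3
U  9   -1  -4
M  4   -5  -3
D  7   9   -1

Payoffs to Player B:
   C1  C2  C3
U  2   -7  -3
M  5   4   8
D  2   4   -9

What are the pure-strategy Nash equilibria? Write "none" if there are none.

Pure-strategy Nash equilibria: (U, C1); (D, C2)

For each strategy profile, look for a profitable unilateral deviation.
(U, C1): Player A gets 9, best alternative 7; Player B gets 2, best alternative -3. No profitable deviation — NE.
(U, C2): Player A can switch to D (-1 → 9). Not NE.
(U, C3): Player A can switch to M (-4 → -3). Not NE.
(M, C1): Player A can switch to U (4 → 9). Not NE.
(M, C2): Player A can switch to U (-5 → -1). Not NE.
(M, C3): Player A can switch to D (-3 → -1). Not NE.
(D, C1): Player A can switch to U (7 → 9). Not NE.
(D, C2): Player A gets 9, best alternative -1; Player B gets 4, best alternative 2. No profitable deviation — NE.
(D, C3): Player B can switch to C1 (-9 → 2). Not NE.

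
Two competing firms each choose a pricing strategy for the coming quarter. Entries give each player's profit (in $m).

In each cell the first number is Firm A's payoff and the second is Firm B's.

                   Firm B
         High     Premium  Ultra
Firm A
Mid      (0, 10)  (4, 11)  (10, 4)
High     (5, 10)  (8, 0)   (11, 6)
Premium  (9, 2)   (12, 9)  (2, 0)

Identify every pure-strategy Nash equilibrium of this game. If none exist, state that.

(Mid, High): Firm A can switch to High (0 → 5). Not NE.
(Mid, Premium): Firm A can switch to High (4 → 8). Not NE.
(Mid, Ultra): Firm A can switch to High (10 → 11). Not NE.
(High, High): Firm A can switch to Premium (5 → 9). Not NE.
(High, Premium): Firm A can switch to Premium (8 → 12). Not NE.
(High, Ultra): Firm B can switch to High (6 → 10). Not NE.
(Premium, High): Firm B can switch to Premium (2 → 9). Not NE.
(Premium, Premium): Firm A gets 12, best alternative 8; Firm B gets 9, best alternative 2. No profitable deviation — NE.
(Premium, Ultra): Firm A can switch to Mid (2 → 10). Not NE.

(Premium, Premium)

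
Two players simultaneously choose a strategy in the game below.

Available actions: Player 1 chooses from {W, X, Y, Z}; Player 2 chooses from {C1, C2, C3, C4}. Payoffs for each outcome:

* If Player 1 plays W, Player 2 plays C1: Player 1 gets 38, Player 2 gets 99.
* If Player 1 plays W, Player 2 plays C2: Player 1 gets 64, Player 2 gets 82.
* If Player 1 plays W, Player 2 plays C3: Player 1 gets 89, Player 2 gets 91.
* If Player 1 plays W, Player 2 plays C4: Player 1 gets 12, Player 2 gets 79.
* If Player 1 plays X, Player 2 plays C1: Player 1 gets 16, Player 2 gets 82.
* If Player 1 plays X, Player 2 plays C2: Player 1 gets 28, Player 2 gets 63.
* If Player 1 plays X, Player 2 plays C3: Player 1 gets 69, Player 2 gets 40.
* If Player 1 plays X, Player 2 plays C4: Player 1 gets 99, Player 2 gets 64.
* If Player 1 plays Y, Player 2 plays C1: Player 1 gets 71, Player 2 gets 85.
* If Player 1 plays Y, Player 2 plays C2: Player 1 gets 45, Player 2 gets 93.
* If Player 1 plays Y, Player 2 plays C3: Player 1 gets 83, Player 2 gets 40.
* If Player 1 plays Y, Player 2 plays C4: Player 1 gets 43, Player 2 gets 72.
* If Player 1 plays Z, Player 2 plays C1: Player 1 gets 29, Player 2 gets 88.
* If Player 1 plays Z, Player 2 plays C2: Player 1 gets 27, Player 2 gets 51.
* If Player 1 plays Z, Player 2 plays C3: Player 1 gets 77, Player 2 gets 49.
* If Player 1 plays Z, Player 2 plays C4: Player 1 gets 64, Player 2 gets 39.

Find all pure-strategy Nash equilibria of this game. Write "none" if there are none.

For each player, find the best response to each opponent profile; mutual best responses are the pure NE.
Player 1 against C1: payoffs 38, 16, 71, 29 → best response Y.
Player 1 against C2: payoffs 64, 28, 45, 27 → best response W.
Player 1 against C3: payoffs 89, 69, 83, 77 → best response W.
Player 1 against C4: payoffs 12, 99, 43, 64 → best response X.
Player 2 against W: payoffs 99, 82, 91, 79 → best response C1.
Player 2 against X: payoffs 82, 63, 40, 64 → best response C1.
Player 2 against Y: payoffs 85, 93, 40, 72 → best response C2.
Player 2 against Z: payoffs 88, 51, 49, 39 → best response C1.
No profile is a mutual best response for all players.

There is no pure-strategy Nash equilibrium.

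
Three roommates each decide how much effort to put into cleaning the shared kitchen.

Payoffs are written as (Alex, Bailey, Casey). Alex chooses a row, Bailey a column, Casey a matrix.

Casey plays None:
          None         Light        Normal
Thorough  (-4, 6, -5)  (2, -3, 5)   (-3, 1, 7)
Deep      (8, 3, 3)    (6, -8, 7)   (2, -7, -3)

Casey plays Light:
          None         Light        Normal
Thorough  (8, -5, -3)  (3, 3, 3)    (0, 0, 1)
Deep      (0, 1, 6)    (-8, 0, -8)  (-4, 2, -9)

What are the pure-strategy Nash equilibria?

This game has no pure Nash equilibrium.

Alex against (None, None): payoffs -4, 8 → best response Deep.
Alex against (None, Light): payoffs 8, 0 → best response Thorough.
Alex against (Light, None): payoffs 2, 6 → best response Deep.
Alex against (Light, Light): payoffs 3, -8 → best response Thorough.
Alex against (Normal, None): payoffs -3, 2 → best response Deep.
Alex against (Normal, Light): payoffs 0, -4 → best response Thorough.
Bailey against (Thorough, None): payoffs 6, -3, 1 → best response None.
Bailey against (Thorough, Light): payoffs -5, 3, 0 → best response Light.
Bailey against (Deep, None): payoffs 3, -8, -7 → best response None.
Bailey against (Deep, Light): payoffs 1, 0, 2 → best response Normal.
Casey against (Thorough, None): payoffs -5, -3 → best response Light.
Casey against (Thorough, Light): payoffs 5, 3 → best response None.
Casey against (Thorough, Normal): payoffs 7, 1 → best response None.
Casey against (Deep, None): payoffs 3, 6 → best response Light.
Casey against (Deep, Light): payoffs 7, -8 → best response None.
Casey against (Deep, Normal): payoffs -3, -9 → best response None.
No profile is a mutual best response for all players.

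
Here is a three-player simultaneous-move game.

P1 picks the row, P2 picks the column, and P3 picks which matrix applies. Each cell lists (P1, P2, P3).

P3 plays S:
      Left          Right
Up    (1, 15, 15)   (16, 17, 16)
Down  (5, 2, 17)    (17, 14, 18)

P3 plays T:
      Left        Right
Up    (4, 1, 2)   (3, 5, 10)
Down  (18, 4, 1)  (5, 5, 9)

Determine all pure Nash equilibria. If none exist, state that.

(Down, Right, S)

Mark each player's best response to every combination of opponents' strategies; a profile where every player is best-responding is a pure Nash equilibrium.
P1 against (Left, S): payoffs 1, 5 → best response Down.
P1 against (Left, T): payoffs 4, 18 → best response Down.
P1 against (Right, S): payoffs 16, 17 → best response Down.
P1 against (Right, T): payoffs 3, 5 → best response Down.
P2 against (Up, S): payoffs 15, 17 → best response Right.
P2 against (Up, T): payoffs 1, 5 → best response Right.
P2 against (Down, S): payoffs 2, 14 → best response Right.
P2 against (Down, T): payoffs 4, 5 → best response Right.
P3 against (Up, Left): payoffs 15, 2 → best response S.
P3 against (Up, Right): payoffs 16, 10 → best response S.
P3 against (Down, Left): payoffs 17, 1 → best response S.
P3 against (Down, Right): payoffs 18, 9 → best response S.
Mutual best responses: (Down, Right, S).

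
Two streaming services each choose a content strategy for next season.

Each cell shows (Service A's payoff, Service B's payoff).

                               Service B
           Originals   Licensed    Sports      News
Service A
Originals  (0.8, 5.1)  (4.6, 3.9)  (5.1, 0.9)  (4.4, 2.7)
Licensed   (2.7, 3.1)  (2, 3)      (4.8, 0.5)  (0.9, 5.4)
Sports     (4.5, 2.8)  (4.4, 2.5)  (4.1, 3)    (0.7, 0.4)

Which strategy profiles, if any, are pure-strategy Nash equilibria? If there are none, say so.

There is no pure-strategy Nash equilibrium.

Check each profile: it is a Nash equilibrium iff no player can strictly gain by switching unilaterally.
(Originals, Originals): Service A can switch to Licensed (0.8 → 2.7). Not NE.
(Originals, Licensed): Service B can switch to Originals (3.9 → 5.1). Not NE.
(Originals, Sports): Service B can switch to Originals (0.9 → 5.1). Not NE.
(Originals, News): Service B can switch to Originals (2.7 → 5.1). Not NE.
(Licensed, Originals): Service A can switch to Sports (2.7 → 4.5). Not NE.
(Licensed, Licensed): Service A can switch to Originals (2 → 4.6). Not NE.
(The remaining 6 profiles each have a profitable deviation by the same check.)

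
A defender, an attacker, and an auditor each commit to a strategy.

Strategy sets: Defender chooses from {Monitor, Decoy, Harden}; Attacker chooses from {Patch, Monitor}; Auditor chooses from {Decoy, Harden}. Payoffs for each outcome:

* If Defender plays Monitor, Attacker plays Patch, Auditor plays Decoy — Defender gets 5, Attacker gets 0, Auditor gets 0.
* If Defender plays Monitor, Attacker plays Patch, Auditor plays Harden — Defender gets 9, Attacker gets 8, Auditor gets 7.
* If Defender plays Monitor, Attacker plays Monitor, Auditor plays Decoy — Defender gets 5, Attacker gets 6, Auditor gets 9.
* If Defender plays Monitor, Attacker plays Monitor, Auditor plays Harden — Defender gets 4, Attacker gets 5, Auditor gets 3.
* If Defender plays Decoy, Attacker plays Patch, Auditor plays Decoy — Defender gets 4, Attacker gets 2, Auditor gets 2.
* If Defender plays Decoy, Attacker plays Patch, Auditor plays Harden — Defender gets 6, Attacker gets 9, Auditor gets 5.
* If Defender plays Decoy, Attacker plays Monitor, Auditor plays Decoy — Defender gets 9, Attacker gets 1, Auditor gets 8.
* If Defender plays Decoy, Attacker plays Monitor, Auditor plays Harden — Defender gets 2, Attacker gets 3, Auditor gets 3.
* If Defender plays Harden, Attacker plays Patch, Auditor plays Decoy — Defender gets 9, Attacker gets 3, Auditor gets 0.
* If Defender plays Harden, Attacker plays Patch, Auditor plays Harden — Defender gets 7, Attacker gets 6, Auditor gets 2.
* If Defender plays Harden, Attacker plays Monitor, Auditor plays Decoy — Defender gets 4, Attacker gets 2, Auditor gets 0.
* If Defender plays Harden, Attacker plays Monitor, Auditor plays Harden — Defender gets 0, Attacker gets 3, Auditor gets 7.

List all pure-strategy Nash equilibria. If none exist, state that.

Defender against (Patch, Decoy): payoffs 5, 4, 9 → best response Harden.
Defender against (Patch, Harden): payoffs 9, 6, 7 → best response Monitor.
Defender against (Monitor, Decoy): payoffs 5, 9, 4 → best response Decoy.
Defender against (Monitor, Harden): payoffs 4, 2, 0 → best response Monitor.
Attacker against (Monitor, Decoy): payoffs 0, 6 → best response Monitor.
Attacker against (Monitor, Harden): payoffs 8, 5 → best response Patch.
Attacker against (Decoy, Decoy): payoffs 2, 1 → best response Patch.
Attacker against (Decoy, Harden): payoffs 9, 3 → best response Patch.
Attacker against (Harden, Decoy): payoffs 3, 2 → best response Patch.
Attacker against (Harden, Harden): payoffs 6, 3 → best response Patch.
Auditor against (Monitor, Patch): payoffs 0, 7 → best response Harden.
Auditor against (Monitor, Monitor): payoffs 9, 3 → best response Decoy.
Auditor against (Decoy, Patch): payoffs 2, 5 → best response Harden.
Auditor against (Decoy, Monitor): payoffs 8, 3 → best response Decoy.
Auditor against (Harden, Patch): payoffs 0, 2 → best response Harden.
Auditor against (Harden, Monitor): payoffs 0, 7 → best response Harden.
Mutual best responses: (Monitor, Patch, Harden).

(Monitor, Patch, Harden)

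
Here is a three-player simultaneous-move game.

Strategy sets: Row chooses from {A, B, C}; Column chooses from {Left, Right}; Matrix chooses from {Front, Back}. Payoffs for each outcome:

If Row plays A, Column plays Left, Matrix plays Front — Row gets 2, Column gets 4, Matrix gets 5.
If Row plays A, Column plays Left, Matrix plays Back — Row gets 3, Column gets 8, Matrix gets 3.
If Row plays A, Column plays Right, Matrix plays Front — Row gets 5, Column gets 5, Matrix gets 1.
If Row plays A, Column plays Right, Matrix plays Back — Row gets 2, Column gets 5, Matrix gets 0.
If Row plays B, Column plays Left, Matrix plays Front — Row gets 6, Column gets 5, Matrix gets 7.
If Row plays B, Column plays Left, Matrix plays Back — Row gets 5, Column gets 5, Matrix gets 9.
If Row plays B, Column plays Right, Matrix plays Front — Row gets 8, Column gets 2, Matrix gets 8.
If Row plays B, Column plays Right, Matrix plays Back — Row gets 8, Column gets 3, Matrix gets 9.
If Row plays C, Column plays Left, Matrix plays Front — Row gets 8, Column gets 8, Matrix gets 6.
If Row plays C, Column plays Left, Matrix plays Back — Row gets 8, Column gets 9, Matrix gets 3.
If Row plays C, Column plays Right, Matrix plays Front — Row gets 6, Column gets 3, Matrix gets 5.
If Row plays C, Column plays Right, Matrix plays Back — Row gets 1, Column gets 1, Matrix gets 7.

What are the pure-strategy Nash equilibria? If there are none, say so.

Pure NE: (C, Left, Front)

For each player, find the best response to each opponent profile; mutual best responses are the pure NE.
Row against (Left, Front): payoffs 2, 6, 8 → best response C.
Row against (Left, Back): payoffs 3, 5, 8 → best response C.
Row against (Right, Front): payoffs 5, 8, 6 → best response B.
Row against (Right, Back): payoffs 2, 8, 1 → best response B.
Column against (A, Front): payoffs 4, 5 → best response Right.
Column against (A, Back): payoffs 8, 5 → best response Left.
Column against (B, Front): payoffs 5, 2 → best response Left.
Column against (B, Back): payoffs 5, 3 → best response Left.
Column against (C, Front): payoffs 8, 3 → best response Left.
Column against (C, Back): payoffs 9, 1 → best response Left.
Matrix against (A, Left): payoffs 5, 3 → best response Front.
Matrix against (A, Right): payoffs 1, 0 → best response Front.
Matrix against (B, Left): payoffs 7, 9 → best response Back.
Matrix against (B, Right): payoffs 8, 9 → best response Back.
Matrix against (C, Left): payoffs 6, 3 → best response Front.
Matrix against (C, Right): payoffs 5, 7 → best response Back.
Mutual best responses: (C, Left, Front).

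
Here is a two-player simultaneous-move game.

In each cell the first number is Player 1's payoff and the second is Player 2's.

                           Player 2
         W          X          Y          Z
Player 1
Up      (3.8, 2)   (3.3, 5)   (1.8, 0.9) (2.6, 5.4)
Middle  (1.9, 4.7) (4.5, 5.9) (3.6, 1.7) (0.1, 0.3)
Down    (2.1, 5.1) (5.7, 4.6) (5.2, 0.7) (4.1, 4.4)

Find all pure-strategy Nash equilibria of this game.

Player 1 against W: payoffs 3.8, 1.9, 2.1 → best response Up.
Player 1 against X: payoffs 3.3, 4.5, 5.7 → best response Down.
Player 1 against Y: payoffs 1.8, 3.6, 5.2 → best response Down.
Player 1 against Z: payoffs 2.6, 0.1, 4.1 → best response Down.
Player 2 against Up: payoffs 2, 5, 0.9, 5.4 → best response Z.
Player 2 against Middle: payoffs 4.7, 5.9, 1.7, 0.3 → best response X.
Player 2 against Down: payoffs 5.1, 4.6, 0.7, 4.4 → best response W.
No profile is a mutual best response for all players.

There is no pure-strategy Nash equilibrium.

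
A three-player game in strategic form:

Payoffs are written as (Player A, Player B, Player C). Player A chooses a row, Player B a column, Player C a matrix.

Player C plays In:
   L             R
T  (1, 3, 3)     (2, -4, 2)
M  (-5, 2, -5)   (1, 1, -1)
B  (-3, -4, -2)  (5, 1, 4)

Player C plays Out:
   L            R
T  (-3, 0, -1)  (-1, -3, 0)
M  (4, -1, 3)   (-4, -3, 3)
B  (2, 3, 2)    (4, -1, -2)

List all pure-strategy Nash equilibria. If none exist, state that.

(T, L, In), (M, L, Out), (B, R, In)

(T, L, In): Player A gets 1, best alternative -3; Player B gets 3, best alternative -4; Player C gets 3, best alternative -1. No profitable deviation — NE.
(T, L, Out): Player A can switch to M (-3 → 4). Not NE.
(T, R, In): Player A can switch to B (2 → 5). Not NE.
(T, R, Out): Player A can switch to B (-1 → 4). Not NE.
(M, L, In): Player A can switch to T (-5 → 1). Not NE.
(M, L, Out): Player A gets 4, best alternative 2; Player B gets -1, best alternative -3; Player C gets 3, best alternative -5. No profitable deviation — NE.
(M, R, In): Player A can switch to T (1 → 2). Not NE.
(M, R, Out): Player A can switch to T (-4 → -1). Not NE.
(B, L, In): Player A can switch to T (-3 → 1). Not NE.
(B, L, Out): Player A can switch to M (2 → 4). Not NE.
(B, R, In): Player A gets 5, best alternative 2; Player B gets 1, best alternative -4; Player C gets 4, best alternative -2. No profitable deviation — NE.
(B, R, Out): Player B can switch to L (-1 → 3). Not NE.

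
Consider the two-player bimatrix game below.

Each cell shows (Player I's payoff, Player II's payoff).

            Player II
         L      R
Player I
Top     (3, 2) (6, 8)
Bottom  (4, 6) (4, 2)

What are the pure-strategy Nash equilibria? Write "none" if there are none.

Player I against L: payoffs 3, 4 → best response Bottom.
Player I against R: payoffs 6, 4 → best response Top.
Player II against Top: payoffs 2, 8 → best response R.
Player II against Bottom: payoffs 6, 2 → best response L.
Mutual best responses: (Top, R); (Bottom, L).

(Top, R), (Bottom, L)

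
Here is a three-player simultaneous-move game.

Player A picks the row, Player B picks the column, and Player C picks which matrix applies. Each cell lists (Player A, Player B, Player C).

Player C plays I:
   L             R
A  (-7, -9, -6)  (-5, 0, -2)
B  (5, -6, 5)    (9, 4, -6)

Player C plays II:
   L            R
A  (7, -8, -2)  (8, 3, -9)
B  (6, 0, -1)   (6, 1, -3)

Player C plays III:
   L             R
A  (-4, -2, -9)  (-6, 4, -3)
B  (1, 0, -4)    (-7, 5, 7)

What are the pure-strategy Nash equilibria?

Player A against (L, I): payoffs -7, 5 → best response B.
Player A against (L, II): payoffs 7, 6 → best response A.
Player A against (L, III): payoffs -4, 1 → best response B.
Player A against (R, I): payoffs -5, 9 → best response B.
Player A against (R, II): payoffs 8, 6 → best response A.
Player A against (R, III): payoffs -6, -7 → best response A.
Player B against (A, I): payoffs -9, 0 → best response R.
Player B against (A, II): payoffs -8, 3 → best response R.
Player B against (A, III): payoffs -2, 4 → best response R.
Player B against (B, I): payoffs -6, 4 → best response R.
Player B against (B, II): payoffs 0, 1 → best response R.
Player B against (B, III): payoffs 0, 5 → best response R.
Player C against (A, L): payoffs -6, -2, -9 → best response II.
Player C against (A, R): payoffs -2, -9, -3 → best response I.
Player C against (B, L): payoffs 5, -1, -4 → best response I.
Player C against (B, R): payoffs -6, -3, 7 → best response III.
No profile is a mutual best response for all players.

There is no pure-strategy Nash equilibrium.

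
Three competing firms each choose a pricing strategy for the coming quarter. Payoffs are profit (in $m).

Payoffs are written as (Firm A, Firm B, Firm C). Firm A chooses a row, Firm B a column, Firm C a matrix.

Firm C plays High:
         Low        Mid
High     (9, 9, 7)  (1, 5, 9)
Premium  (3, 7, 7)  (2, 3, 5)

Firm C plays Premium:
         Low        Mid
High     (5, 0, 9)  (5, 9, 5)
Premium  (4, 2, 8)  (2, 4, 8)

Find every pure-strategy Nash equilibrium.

(High, Low, High): Firm C can switch to Premium (7 → 9). Not NE.
(High, Low, Premium): Firm B can switch to Mid (0 → 9). Not NE.
(High, Mid, High): Firm A can switch to Premium (1 → 2). Not NE.
(High, Mid, Premium): Firm C can switch to High (5 → 9). Not NE.
(Premium, Low, High): Firm A can switch to High (3 → 9). Not NE.
(Premium, Low, Premium): Firm A can switch to High (4 → 5). Not NE.
(Premium, Mid, High): Firm B can switch to Low (3 → 7). Not NE.
(Premium, Mid, Premium): Firm A can switch to High (2 → 5). Not NE.

No pure-strategy Nash equilibrium.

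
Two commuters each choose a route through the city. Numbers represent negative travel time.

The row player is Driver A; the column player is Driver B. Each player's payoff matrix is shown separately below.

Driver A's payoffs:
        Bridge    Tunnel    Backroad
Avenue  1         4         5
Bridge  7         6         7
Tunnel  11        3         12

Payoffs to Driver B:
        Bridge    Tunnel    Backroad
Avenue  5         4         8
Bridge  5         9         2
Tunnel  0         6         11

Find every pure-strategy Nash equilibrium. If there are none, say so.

Pure-strategy Nash equilibria: (Bridge, Tunnel) and (Tunnel, Backroad)

Driver A against Bridge: payoffs 1, 7, 11 → best response Tunnel.
Driver A against Tunnel: payoffs 4, 6, 3 → best response Bridge.
Driver A against Backroad: payoffs 5, 7, 12 → best response Tunnel.
Driver B against Avenue: payoffs 5, 4, 8 → best response Backroad.
Driver B against Bridge: payoffs 5, 9, 2 → best response Tunnel.
Driver B against Tunnel: payoffs 0, 6, 11 → best response Backroad.
Mutual best responses: (Bridge, Tunnel); (Tunnel, Backroad).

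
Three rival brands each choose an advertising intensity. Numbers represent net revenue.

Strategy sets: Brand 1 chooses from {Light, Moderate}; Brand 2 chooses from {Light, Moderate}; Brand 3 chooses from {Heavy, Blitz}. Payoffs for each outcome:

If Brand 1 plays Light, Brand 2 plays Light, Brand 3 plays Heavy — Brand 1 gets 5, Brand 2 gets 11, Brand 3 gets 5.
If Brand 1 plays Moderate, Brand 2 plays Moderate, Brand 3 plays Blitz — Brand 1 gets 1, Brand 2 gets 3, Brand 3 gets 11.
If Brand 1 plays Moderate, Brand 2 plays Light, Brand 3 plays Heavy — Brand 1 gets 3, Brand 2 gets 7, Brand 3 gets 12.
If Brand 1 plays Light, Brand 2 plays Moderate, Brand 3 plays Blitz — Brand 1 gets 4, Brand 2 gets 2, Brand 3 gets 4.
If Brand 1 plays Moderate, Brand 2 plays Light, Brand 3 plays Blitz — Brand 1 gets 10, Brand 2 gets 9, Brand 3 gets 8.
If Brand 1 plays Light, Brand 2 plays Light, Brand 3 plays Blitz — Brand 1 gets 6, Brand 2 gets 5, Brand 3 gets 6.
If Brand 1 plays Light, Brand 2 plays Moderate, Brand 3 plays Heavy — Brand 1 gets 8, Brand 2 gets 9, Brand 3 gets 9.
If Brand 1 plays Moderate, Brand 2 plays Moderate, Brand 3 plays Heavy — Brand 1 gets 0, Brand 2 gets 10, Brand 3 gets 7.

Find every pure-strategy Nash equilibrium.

none

(Light, Light, Heavy): Brand 3 can switch to Blitz (5 → 6). Not NE.
(Light, Light, Blitz): Brand 1 can switch to Moderate (6 → 10). Not NE.
(Light, Moderate, Heavy): Brand 2 can switch to Light (9 → 11). Not NE.
(Light, Moderate, Blitz): Brand 2 can switch to Light (2 → 5). Not NE.
(Moderate, Light, Heavy): Brand 1 can switch to Light (3 → 5). Not NE.
(Moderate, Light, Blitz): Brand 3 can switch to Heavy (8 → 12). Not NE.
(Moderate, Moderate, Heavy): Brand 1 can switch to Light (0 → 8). Not NE.
(Moderate, Moderate, Blitz): Brand 1 can switch to Light (1 → 4). Not NE.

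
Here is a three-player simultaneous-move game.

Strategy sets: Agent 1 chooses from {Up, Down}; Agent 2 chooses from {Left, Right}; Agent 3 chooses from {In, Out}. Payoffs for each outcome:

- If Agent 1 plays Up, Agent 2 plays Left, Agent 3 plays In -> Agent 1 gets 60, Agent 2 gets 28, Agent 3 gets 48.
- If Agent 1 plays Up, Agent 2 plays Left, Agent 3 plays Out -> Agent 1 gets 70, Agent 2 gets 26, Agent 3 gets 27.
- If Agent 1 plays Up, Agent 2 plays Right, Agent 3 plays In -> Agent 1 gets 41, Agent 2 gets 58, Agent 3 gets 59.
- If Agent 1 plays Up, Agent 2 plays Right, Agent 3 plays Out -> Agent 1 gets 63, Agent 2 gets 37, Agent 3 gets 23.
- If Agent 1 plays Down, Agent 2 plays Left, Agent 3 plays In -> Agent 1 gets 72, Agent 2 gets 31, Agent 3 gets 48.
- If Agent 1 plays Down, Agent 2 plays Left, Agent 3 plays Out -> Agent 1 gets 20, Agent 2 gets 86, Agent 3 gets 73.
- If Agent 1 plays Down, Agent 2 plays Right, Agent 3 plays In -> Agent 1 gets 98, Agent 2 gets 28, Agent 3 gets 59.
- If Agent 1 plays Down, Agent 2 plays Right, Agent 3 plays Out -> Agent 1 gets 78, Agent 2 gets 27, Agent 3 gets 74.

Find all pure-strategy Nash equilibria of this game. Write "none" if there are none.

(Up, Left, In): Agent 1 can switch to Down (60 → 72). Not NE.
(Up, Left, Out): Agent 2 can switch to Right (26 → 37). Not NE.
(Up, Right, In): Agent 1 can switch to Down (41 → 98). Not NE.
(Up, Right, Out): Agent 1 can switch to Down (63 → 78). Not NE.
(Down, Left, In): Agent 3 can switch to Out (48 → 73). Not NE.
(Down, Left, Out): Agent 1 can switch to Up (20 → 70). Not NE.
(Down, Right, In): Agent 2 can switch to Left (28 → 31). Not NE.
(Down, Right, Out): Agent 2 can switch to Left (27 → 86). Not NE.

This game has no pure Nash equilibrium.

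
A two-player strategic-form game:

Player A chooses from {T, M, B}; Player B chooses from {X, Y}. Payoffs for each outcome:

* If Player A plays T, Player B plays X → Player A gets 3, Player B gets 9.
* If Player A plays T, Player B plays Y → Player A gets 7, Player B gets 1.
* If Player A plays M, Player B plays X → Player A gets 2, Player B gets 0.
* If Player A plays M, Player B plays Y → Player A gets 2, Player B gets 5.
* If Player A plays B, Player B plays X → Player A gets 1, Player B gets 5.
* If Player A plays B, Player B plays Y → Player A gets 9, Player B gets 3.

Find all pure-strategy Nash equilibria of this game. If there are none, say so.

(T, X): Player A gets 3, best alternative 2; Player B gets 9, best alternative 1. No profitable deviation — NE.
(T, Y): Player A can switch to B (7 → 9). Not NE.
(M, X): Player A can switch to T (2 → 3). Not NE.
(M, Y): Player A can switch to T (2 → 7). Not NE.
(B, X): Player A can switch to T (1 → 3). Not NE.
(B, Y): Player B can switch to X (3 → 5). Not NE.

The unique pure-strategy Nash equilibrium is (T, X).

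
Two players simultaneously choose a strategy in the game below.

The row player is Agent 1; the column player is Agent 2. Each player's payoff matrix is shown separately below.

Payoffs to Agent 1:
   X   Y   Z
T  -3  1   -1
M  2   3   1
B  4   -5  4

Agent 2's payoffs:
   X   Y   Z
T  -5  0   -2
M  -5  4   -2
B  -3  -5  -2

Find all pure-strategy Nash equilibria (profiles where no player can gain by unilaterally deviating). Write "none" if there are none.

Agent 1 against X: payoffs -3, 2, 4 → best response B.
Agent 1 against Y: payoffs 1, 3, -5 → best response M.
Agent 1 against Z: payoffs -1, 1, 4 → best response B.
Agent 2 against T: payoffs -5, 0, -2 → best response Y.
Agent 2 against M: payoffs -5, 4, -2 → best response Y.
Agent 2 against B: payoffs -3, -5, -2 → best response Z.
Mutual best responses: (M, Y); (B, Z).

The pure Nash equilibria are (M, Y); (B, Z).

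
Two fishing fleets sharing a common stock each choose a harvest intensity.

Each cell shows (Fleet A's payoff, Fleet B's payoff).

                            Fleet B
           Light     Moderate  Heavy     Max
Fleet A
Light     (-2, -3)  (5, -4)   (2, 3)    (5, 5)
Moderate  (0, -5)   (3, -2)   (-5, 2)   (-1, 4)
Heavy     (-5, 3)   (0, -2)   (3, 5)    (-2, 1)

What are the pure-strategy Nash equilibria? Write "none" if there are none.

(Light, Max); (Heavy, Heavy)

Fleet A against Light: payoffs -2, 0, -5 → best response Moderate.
Fleet A against Moderate: payoffs 5, 3, 0 → best response Light.
Fleet A against Heavy: payoffs 2, -5, 3 → best response Heavy.
Fleet A against Max: payoffs 5, -1, -2 → best response Light.
Fleet B against Light: payoffs -3, -4, 3, 5 → best response Max.
Fleet B against Moderate: payoffs -5, -2, 2, 4 → best response Max.
Fleet B against Heavy: payoffs 3, -2, 5, 1 → best response Heavy.
Mutual best responses: (Light, Max); (Heavy, Heavy).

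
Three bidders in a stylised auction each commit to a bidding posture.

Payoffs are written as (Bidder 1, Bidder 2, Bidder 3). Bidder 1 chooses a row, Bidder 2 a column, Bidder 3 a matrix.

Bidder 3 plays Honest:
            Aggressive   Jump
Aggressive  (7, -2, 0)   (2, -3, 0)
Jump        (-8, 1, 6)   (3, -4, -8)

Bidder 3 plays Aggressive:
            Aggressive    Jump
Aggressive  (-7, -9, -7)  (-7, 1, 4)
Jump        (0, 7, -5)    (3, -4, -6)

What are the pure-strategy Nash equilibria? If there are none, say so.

Mark each player's best response to every combination of opponents' strategies; a profile where every player is best-responding is a pure Nash equilibrium.
Bidder 1 against (Aggressive, Honest): payoffs 7, -8 → best response Aggressive.
Bidder 1 against (Aggressive, Aggressive): payoffs -7, 0 → best response Jump.
Bidder 1 against (Jump, Honest): payoffs 2, 3 → best response Jump.
Bidder 1 against (Jump, Aggressive): payoffs -7, 3 → best response Jump.
Bidder 2 against (Aggressive, Honest): payoffs -2, -3 → best response Aggressive.
Bidder 2 against (Aggressive, Aggressive): payoffs -9, 1 → best response Jump.
Bidder 2 against (Jump, Honest): payoffs 1, -4 → best response Aggressive.
Bidder 2 against (Jump, Aggressive): payoffs 7, -4 → best response Aggressive.
Bidder 3 against (Aggressive, Aggressive): payoffs 0, -7 → best response Honest.
Bidder 3 against (Aggressive, Jump): payoffs 0, 4 → best response Aggressive.
Bidder 3 against (Jump, Aggressive): payoffs 6, -5 → best response Honest.
Bidder 3 against (Jump, Jump): payoffs -8, -6 → best response Aggressive.
Mutual best responses: (Aggressive, Aggressive, Honest).

(Aggressive, Aggressive, Honest)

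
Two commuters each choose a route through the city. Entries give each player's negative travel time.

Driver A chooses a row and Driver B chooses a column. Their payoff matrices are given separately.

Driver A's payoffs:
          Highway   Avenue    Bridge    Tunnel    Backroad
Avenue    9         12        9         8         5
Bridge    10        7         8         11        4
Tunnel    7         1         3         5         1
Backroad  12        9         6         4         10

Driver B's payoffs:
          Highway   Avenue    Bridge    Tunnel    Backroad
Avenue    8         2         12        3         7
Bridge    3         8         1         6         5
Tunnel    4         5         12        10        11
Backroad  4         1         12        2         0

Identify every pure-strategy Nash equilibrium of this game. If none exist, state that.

The unique pure-strategy Nash equilibrium is (Avenue, Bridge).

(Avenue, Highway): Driver A can switch to Bridge (9 → 10). Not NE.
(Avenue, Avenue): Driver B can switch to Highway (2 → 8). Not NE.
(Avenue, Bridge): Driver A gets 9, best alternative 8; Driver B gets 12, best alternative 8. No profitable deviation — NE.
(Avenue, Tunnel): Driver A can switch to Bridge (8 → 11). Not NE.
(Avenue, Backroad): Driver A can switch to Backroad (5 → 10). Not NE.
(Bridge, Highway): Driver A can switch to Backroad (10 → 12). Not NE.
(Bridge, Avenue): Driver A can switch to Avenue (7 → 12). Not NE.
(Bridge, Bridge): Driver A can switch to Avenue (8 → 9). Not NE.
(Bridge, Tunnel): Driver B can switch to Avenue (6 → 8). Not NE.
(Bridge, Backroad): Driver A can switch to Avenue (4 → 5). Not NE.
(Tunnel, Highway): Driver A can switch to Avenue (7 → 9). Not NE.
(Tunnel, Avenue): Driver A can switch to Avenue (1 → 12). Not NE.
(Tunnel, Bridge): Driver A can switch to Avenue (3 → 9). Not NE.
(The remaining 7 profiles each have a profitable deviation by the same check.)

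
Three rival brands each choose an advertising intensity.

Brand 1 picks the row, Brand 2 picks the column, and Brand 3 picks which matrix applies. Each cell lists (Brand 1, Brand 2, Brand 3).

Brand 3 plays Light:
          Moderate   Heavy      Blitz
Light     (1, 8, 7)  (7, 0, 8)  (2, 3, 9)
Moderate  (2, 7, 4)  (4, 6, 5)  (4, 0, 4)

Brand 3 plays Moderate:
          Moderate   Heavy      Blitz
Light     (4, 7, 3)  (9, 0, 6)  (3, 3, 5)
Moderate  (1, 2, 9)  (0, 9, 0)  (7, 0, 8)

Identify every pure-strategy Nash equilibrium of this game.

Mark each player's best response to every combination of opponents' strategies; a profile where every player is best-responding is a pure Nash equilibrium.
Brand 1 against (Moderate, Light): payoffs 1, 2 → best response Moderate.
Brand 1 against (Moderate, Moderate): payoffs 4, 1 → best response Light.
Brand 1 against (Heavy, Light): payoffs 7, 4 → best response Light.
Brand 1 against (Heavy, Moderate): payoffs 9, 0 → best response Light.
Brand 1 against (Blitz, Light): payoffs 2, 4 → best response Moderate.
Brand 1 against (Blitz, Moderate): payoffs 3, 7 → best response Moderate.
Brand 2 against (Light, Light): payoffs 8, 0, 3 → best response Moderate.
Brand 2 against (Light, Moderate): payoffs 7, 0, 3 → best response Moderate.
Brand 2 against (Moderate, Light): payoffs 7, 6, 0 → best response Moderate.
Brand 2 against (Moderate, Moderate): payoffs 2, 9, 0 → best response Heavy.
Brand 3 against (Light, Moderate): payoffs 7, 3 → best response Light.
Brand 3 against (Light, Heavy): payoffs 8, 6 → best response Light.
Brand 3 against (Light, Blitz): payoffs 9, 5 → best response Light.
Brand 3 against (Moderate, Moderate): payoffs 4, 9 → best response Moderate.
Brand 3 against (Moderate, Heavy): payoffs 5, 0 → best response Light.
Brand 3 against (Moderate, Blitz): payoffs 4, 8 → best response Moderate.
No profile is a mutual best response for all players.

There is no pure-strategy Nash equilibrium.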